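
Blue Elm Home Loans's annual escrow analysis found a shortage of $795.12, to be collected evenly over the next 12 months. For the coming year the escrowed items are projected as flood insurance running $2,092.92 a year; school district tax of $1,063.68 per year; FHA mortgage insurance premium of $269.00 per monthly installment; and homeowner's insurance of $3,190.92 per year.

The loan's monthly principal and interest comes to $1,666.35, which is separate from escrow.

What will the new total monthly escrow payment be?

Flood insurance = $2,092.92 annually
School district tax = $1,063.68 annually
FHA mortgage insurance premium = $269.00 × 12 = $3,228.00 annually
Homeowner's insurance = $3,190.92 annually
Combined annual = $9,575.52
Monthly escrow = $9,575.52 / 12 = $797.96
Shortage spread = $795.12 / 12 = $66.26/mo
New monthly escrow = $797.96 + $66.26 = $864.22

$864.22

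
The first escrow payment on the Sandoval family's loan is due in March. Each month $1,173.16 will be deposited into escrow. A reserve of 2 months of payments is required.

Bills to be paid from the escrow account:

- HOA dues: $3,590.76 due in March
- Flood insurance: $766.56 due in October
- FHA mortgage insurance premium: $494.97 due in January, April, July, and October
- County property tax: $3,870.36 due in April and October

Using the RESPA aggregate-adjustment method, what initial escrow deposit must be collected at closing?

Cushion = 2 × $1,173.16 = $2,346.32
Trial balance (start $0, +$1,173.16 each month, − disbursements):
  Mar: +$1,173.16 − $3,590.76 → -$2,417.60
  Apr: +$1,173.16 − $4,365.33 → -$5,609.77
  May: +$1,173.16 → -$4,436.61
  Jun: +$1,173.16 → -$3,263.45
  Jul: +$1,173.16 − $494.97 → -$2,585.26
  Aug: +$1,173.16 → -$1,412.10
  Sep: +$1,173.16 → -$238.94
  Oct: +$1,173.16 − $5,131.89 → -$4,197.67
  Nov: +$1,173.16 → -$3,024.51
  Dec: +$1,173.16 → -$1,851.35
  Jan: +$1,173.16 − $494.97 → -$1,173.16
  Feb: +$1,173.16 → $0.00
Lowest trial balance = -$5,609.77 (Apr)
Initial deposit = cushion − low point = $2,346.32 − (-$5,609.77) = $7,956.09

$7,956.09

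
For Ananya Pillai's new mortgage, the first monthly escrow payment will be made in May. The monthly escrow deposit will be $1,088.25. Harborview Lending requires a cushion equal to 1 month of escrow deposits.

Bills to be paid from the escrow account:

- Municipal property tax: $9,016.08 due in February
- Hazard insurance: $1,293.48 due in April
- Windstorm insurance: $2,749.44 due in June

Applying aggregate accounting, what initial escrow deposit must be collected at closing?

$1,971.27

Cushion = 1 × $1,088.25 = $1,088.25
Trial balance (start $0, +$1,088.25 each month, − disbursements):
  May: +$1,088.25 → $1,088.25
  Jun: +$1,088.25 − $2,749.44 → -$572.94
  Jul: +$1,088.25 → $515.31
  Aug: +$1,088.25 → $1,603.56
  Sep: +$1,088.25 → $2,691.81
  Oct: +$1,088.25 → $3,780.06
  Nov: +$1,088.25 → $4,868.31
  Dec: +$1,088.25 → $5,956.56
  Jan: +$1,088.25 → $7,044.81
  Feb: +$1,088.25 − $9,016.08 → -$883.02
  Mar: +$1,088.25 → $205.23
  Apr: +$1,088.25 − $1,293.48 → $0.00
Lowest trial balance = -$883.02 (Feb)
Initial deposit = cushion − low point = $1,088.25 − (-$883.02) = $1,971.27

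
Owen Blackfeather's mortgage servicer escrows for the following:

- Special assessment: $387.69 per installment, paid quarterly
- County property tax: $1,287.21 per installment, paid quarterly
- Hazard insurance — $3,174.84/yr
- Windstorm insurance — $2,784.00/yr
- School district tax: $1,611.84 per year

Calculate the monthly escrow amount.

Special assessment = $387.69 × 4 = $1,550.76 per year
County property tax = $1,287.21 × 4 = $5,148.84 per year
Hazard insurance = $3,174.84 per year
Windstorm insurance = $2,784.00 per year
School district tax = $1,611.84 per year
Total per year = $1,550.76 + $5,148.84 + $3,174.84 + $2,784.00 + $1,611.84 = $14,270.28
Monthly escrow = $14,270.28 ÷ 12 = $1,189.19

$1,189.19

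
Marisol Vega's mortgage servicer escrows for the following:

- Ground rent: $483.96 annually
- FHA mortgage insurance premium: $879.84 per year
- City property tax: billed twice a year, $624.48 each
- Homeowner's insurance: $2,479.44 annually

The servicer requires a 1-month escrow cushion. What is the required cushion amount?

Ground rent = $483.96
FHA mortgage insurance premium = $879.84
City property tax = $624.48 × 2 = $1,248.96
Homeowner's insurance = $2,479.44
Total per year = $483.96 + $879.84 + $1,248.96 + $2,479.44 = $5,092.20
Per month = $5,092.20 / 12 = $424.35
Required cushion = 1 × $424.35 = $424.35

$424.35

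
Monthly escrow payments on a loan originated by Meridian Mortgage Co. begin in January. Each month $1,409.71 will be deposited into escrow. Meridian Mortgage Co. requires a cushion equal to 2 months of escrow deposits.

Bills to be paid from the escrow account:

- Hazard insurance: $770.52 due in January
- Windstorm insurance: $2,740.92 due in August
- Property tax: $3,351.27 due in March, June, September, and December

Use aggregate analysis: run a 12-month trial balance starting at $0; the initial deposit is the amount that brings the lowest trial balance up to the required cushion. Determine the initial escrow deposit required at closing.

$3,697.28

Cushion = 2 × $1,409.71 = $2,819.42
Trial balance (start $0, +$1,409.71 each month, − disbursements):
  Jan: +$1,409.71 − $770.52 → $639.19
  Feb: +$1,409.71 → $2,048.90
  Mar: +$1,409.71 − $3,351.27 → $107.34
  Apr: +$1,409.71 → $1,517.05
  May: +$1,409.71 → $2,926.76
  Jun: +$1,409.71 − $3,351.27 → $985.20
  Jul: +$1,409.71 → $2,394.91
  Aug: +$1,409.71 − $2,740.92 → $1,063.70
  Sep: +$1,409.71 − $3,351.27 → -$877.86
  Oct: +$1,409.71 → $531.85
  Nov: +$1,409.71 → $1,941.56
  Dec: +$1,409.71 − $3,351.27 → $0.00
Lowest trial balance = -$877.86 (Sep)
Initial deposit = cushion − low point = $2,819.42 − (-$877.86) = $3,697.28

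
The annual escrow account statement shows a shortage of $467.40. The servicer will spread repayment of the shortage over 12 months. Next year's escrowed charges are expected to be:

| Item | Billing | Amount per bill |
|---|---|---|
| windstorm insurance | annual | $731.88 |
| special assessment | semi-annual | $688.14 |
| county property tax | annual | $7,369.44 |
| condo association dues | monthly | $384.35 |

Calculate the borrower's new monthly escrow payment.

$1,213.10

Windstorm insurance: $731.88
Special assessment: $688.14 × 2 = $1,376.28
County property tax: $7,369.44
Condo association dues: $384.35 × 12 = $4,612.20
Annual escrow total = $731.88 + $1,376.28 + $7,369.44 + $4,612.20 = $14,089.80
Base monthly escrow = $14,089.80 ÷ 12 = $1,174.15
Shortage spread = $467.40 / 12 = $38.95/mo
Adjusted monthly = $1,174.15 + $38.95 = $1,213.10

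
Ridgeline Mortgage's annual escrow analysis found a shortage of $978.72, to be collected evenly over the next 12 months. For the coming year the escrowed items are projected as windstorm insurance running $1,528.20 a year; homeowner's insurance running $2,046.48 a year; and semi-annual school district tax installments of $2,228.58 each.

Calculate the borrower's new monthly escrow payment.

Windstorm insurance = $1,528.20 annually
Homeowner's insurance = $2,046.48 annually
School district tax = $2,228.58 × 2 = $4,457.16 annually
Annual escrow total = $1,528.20 + $2,046.48 + $4,457.16 = $8,031.84
Base monthly escrow = $8,031.84 / 12 = $669.32
Shortage spread = $978.72 / 12 = $81.56/mo
New monthly escrow = $669.32 + $81.56 = $750.88

$750.88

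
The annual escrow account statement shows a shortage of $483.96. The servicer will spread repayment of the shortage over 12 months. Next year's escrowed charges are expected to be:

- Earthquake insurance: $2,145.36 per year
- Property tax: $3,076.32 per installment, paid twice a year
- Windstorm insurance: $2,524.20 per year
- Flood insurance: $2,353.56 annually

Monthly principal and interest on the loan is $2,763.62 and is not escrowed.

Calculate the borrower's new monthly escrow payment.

$1,138.31

Earthquake insurance: $2,145.36
Property tax: $3,076.32 × 2 = $6,152.64
Windstorm insurance: $2,524.20
Flood insurance: $2,353.56
Annual escrow total = $2,145.36 + $6,152.64 + $2,524.20 + $2,353.56 = $13,175.76
Monthly escrow = $13,175.76 / 12 = $1,097.98
Shortage spread = $483.96 ÷ 12 = $40.33/mo
New monthly escrow = $1,097.98 + $40.33 = $1,138.31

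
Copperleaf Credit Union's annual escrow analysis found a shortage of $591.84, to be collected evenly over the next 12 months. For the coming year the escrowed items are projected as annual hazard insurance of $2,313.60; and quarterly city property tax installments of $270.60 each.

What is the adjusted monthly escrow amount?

Hazard insurance = $2,313.60
City property tax = $270.60 × 4 = $1,082.40
Yearly total = $3,396.00
Base monthly escrow = $3,396.00 / 12 = $283.00
Shortage spread = $591.84 ÷ 12 = $49.32/mo
Adjusted monthly = $283.00 + $49.32 = $332.32

$332.32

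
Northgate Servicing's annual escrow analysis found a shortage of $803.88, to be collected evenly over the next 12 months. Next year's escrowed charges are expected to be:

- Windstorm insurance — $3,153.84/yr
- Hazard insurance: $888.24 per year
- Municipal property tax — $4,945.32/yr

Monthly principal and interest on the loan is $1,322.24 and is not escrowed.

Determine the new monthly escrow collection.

$815.94

Windstorm insurance: $3,153.84
Hazard insurance: $888.24
Municipal property tax: $4,945.32
Total annual escrow = $3,153.84 + $888.24 + $4,945.32 = $8,987.40
Base monthly escrow = $8,987.40 / 12 = $748.95
Shortage per month = $803.88 / 12 = $66.99
New monthly escrow = $748.95 + $66.99 = $815.94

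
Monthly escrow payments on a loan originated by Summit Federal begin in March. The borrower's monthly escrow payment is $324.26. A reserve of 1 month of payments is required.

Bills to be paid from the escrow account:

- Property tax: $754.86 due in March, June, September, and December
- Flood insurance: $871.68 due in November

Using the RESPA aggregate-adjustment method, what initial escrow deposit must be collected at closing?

$972.78

Cushion = 1 × $324.26 = $324.26
Trial balance (start $0, +$324.26 each month, − disbursements):
  Mar: +$324.26 − $754.86 → -$430.60
  Apr: +$324.26 → -$106.34
  May: +$324.26 → $217.92
  Jun: +$324.26 − $754.86 → -$212.68
  Jul: +$324.26 → $111.58
  Aug: +$324.26 → $435.84
  Sep: +$324.26 − $754.86 → $5.24
  Oct: +$324.26 → $329.50
  Nov: +$324.26 − $871.68 → -$217.92
  Dec: +$324.26 − $754.86 → -$648.52
  Jan: +$324.26 → -$324.26
  Feb: +$324.26 → $0.00
Lowest trial balance = -$648.52 (Dec)
Initial deposit = cushion − low point = $324.26 − (-$648.52) = $972.78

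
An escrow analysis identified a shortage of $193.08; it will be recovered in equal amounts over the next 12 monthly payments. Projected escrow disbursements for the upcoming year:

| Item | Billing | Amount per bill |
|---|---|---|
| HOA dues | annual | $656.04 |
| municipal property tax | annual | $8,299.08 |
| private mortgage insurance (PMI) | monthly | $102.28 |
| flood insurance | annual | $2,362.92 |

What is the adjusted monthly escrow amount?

$1,061.54

HOA dues = $656.04 annually
Municipal property tax = $8,299.08 annually
Private mortgage insurance (PMI) = $102.28 × 12 = $1,227.36 annually
Flood insurance = $2,362.92 annually
Total annual escrow = $656.04 + $8,299.08 + $1,227.36 + $2,362.92 = $12,545.40
Base monthly escrow = $12,545.40 / 12 = $1,045.45
Shortage spread = $193.08 / 12 = $16.09/mo
New monthly escrow = $1,045.45 + $16.09 = $1,061.54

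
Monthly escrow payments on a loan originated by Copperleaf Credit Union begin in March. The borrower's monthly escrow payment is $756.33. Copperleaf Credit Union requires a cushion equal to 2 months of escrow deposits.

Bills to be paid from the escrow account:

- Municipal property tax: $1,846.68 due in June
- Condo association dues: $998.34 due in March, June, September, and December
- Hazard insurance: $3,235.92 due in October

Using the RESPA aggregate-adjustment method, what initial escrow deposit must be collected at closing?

Cushion = 2 × $756.33 = $1,512.66
Trial balance (start $0, +$756.33 each month, − disbursements):
  Mar: +$756.33 − $998.34 → -$242.01
  Apr: +$756.33 → $514.32
  May: +$756.33 → $1,270.65
  Jun: +$756.33 − $2,845.02 → -$818.04
  Jul: +$756.33 → -$61.71
  Aug: +$756.33 → $694.62
  Sep: +$756.33 − $998.34 → $452.61
  Oct: +$756.33 − $3,235.92 → -$2,026.98
  Nov: +$756.33 → -$1,270.65
  Dec: +$756.33 − $998.34 → -$1,512.66
  Jan: +$756.33 → -$756.33
  Feb: +$756.33 → $0.00
Lowest trial balance = -$2,026.98 (Oct)
Initial deposit = cushion − low point = $1,512.66 − (-$2,026.98) = $3,539.64

$3,539.64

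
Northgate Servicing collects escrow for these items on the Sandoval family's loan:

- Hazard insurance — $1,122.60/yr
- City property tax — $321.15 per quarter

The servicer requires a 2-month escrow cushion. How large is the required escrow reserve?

Hazard insurance: $1,122.60 annually
City property tax: $321.15 × 4 = $1,284.60 annually
Yearly total = $2,407.20
Monthly = $2,407.20 / 12 = $200.60
Cushion = 2 × $200.60 = $401.20

$401.20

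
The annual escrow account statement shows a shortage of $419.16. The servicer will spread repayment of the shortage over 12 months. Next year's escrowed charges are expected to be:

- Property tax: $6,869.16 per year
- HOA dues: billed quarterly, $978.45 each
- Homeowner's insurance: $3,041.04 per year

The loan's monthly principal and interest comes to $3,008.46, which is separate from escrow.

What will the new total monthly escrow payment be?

$1,186.93

Property tax — $6,869.16/yr
HOA dues — $978.45 × 4 = $3,913.80/yr
Homeowner's insurance — $3,041.04/yr
Total per year = $6,869.16 + $3,913.80 + $3,041.04 = $13,824.00
Monthly = $13,824.00 / 12 = $1,152.00
Shortage per month = $419.16 ÷ 12 = $34.93
New monthly escrow = $1,152.00 + $34.93 = $1,186.93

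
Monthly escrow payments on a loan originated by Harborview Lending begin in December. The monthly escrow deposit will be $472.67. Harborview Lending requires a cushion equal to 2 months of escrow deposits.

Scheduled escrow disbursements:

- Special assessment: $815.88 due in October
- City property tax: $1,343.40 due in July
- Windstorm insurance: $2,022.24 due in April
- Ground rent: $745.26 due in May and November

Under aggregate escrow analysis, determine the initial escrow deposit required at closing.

Cushion = 2 × $472.67 = $945.34
Trial balance (start $0, +$472.67 each month, − disbursements):
  Dec: +$472.67 → $472.67
  Jan: +$472.67 → $945.34
  Feb: +$472.67 → $1,418.01
  Mar: +$472.67 → $1,890.68
  Apr: +$472.67 − $2,022.24 → $341.11
  May: +$472.67 − $745.26 → $68.52
  Jun: +$472.67 → $541.19
  Jul: +$472.67 − $1,343.40 → -$329.54
  Aug: +$472.67 → $143.13
  Sep: +$472.67 → $615.80
  Oct: +$472.67 − $815.88 → $272.59
  Nov: +$472.67 − $745.26 → $0.00
Lowest trial balance = -$329.54 (Jul)
Initial deposit = cushion − low point = $945.34 − (-$329.54) = $1,274.88

$1,274.88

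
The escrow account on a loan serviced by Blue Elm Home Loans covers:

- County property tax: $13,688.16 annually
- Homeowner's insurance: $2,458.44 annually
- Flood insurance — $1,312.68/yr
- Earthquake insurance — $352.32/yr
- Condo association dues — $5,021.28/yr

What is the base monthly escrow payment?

$1,902.74

County property tax = $13,688.16/yr
Homeowner's insurance = $2,458.44/yr
Flood insurance = $1,312.68/yr
Earthquake insurance = $352.32/yr
Condo association dues = $5,021.28/yr
Annual escrow total = $22,832.88
Monthly = $22,832.88 / 12 = $1,902.74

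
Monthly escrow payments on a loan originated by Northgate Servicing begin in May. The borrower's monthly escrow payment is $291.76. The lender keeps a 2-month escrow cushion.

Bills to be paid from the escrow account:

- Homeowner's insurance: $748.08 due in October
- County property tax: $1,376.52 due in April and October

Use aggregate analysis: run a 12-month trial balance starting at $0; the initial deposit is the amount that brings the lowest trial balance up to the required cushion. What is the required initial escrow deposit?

Cushion = 2 × $291.76 = $583.52
Trial balance (start $0, +$291.76 each month, − disbursements):
  May: +$291.76 → $291.76
  Jun: +$291.76 → $583.52
  Jul: +$291.76 → $875.28
  Aug: +$291.76 → $1,167.04
  Sep: +$291.76 → $1,458.80
  Oct: +$291.76 − $2,124.60 → -$374.04
  Nov: +$291.76 → -$82.28
  Dec: +$291.76 → $209.48
  Jan: +$291.76 → $501.24
  Feb: +$291.76 → $793.00
  Mar: +$291.76 → $1,084.76
  Apr: +$291.76 − $1,376.52 → $0.00
Lowest trial balance = -$374.04 (Oct)
Initial deposit = cushion − low point = $583.52 − (-$374.04) = $957.56

$957.56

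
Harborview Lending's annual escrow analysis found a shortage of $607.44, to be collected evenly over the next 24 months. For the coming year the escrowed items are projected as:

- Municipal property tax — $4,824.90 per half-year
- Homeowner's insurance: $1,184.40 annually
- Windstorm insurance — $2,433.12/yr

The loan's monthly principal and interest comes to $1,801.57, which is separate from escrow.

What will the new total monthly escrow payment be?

Municipal property tax — $4,824.90 × 2 = $9,649.80/yr
Homeowner's insurance — $1,184.40/yr
Windstorm insurance — $2,433.12/yr
Yearly total = $9,649.80 + $1,184.40 + $2,433.12 = $13,267.32
Monthly escrow = $13,267.32 / 12 = $1,105.61
Shortage spread = $607.44 / 24 = $25.31/mo
Adjusted monthly = $1,105.61 + $25.31 = $1,130.92

$1,130.92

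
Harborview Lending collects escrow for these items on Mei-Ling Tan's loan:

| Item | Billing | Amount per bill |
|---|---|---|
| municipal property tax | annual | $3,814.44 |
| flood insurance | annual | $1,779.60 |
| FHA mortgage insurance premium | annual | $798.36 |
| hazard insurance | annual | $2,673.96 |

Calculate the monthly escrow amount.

Municipal property tax — $3,814.44 annually
Flood insurance — $1,779.60 annually
FHA mortgage insurance premium — $798.36 annually
Hazard insurance — $2,673.96 annually
Total per year = $3,814.44 + $1,779.60 + $798.36 + $2,673.96 = $9,066.36
Per month = $9,066.36 ÷ 12 = $755.53

$755.53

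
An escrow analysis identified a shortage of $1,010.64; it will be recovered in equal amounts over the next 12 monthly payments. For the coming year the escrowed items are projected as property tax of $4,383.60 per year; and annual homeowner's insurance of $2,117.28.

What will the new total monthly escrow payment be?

$625.96

Property tax: $4,383.60 per year
Homeowner's insurance: $2,117.28 per year
Total annual escrow = $6,500.88
Base monthly escrow = $6,500.88 ÷ 12 = $541.74
Shortage spread = $1,010.64 ÷ 12 = $84.22/mo
Adjusted monthly = $541.74 + $84.22 = $625.96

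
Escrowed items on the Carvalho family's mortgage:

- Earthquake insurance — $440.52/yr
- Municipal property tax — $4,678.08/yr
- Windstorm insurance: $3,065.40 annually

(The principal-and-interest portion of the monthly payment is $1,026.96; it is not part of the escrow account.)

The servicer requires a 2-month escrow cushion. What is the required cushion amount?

Earthquake insurance: $440.52 annually
Municipal property tax: $4,678.08 annually
Windstorm insurance: $3,065.40 annually
Total per year = $440.52 + $4,678.08 + $3,065.40 = $8,184.00
Monthly escrow = $8,184.00 ÷ 12 = $682.00
Reserve = 2 × $682.00 = $1,364.00

$1,364.00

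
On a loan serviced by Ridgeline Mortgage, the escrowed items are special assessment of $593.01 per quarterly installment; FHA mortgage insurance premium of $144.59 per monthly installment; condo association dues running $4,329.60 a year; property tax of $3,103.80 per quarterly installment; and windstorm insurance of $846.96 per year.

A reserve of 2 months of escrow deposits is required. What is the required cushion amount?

$3,616.48

Special assessment = $593.01 × 4 = $2,372.04/yr
FHA mortgage insurance premium = $144.59 × 12 = $1,735.08/yr
Condo association dues = $4,329.60/yr
Property tax = $3,103.80 × 4 = $12,415.20/yr
Windstorm insurance = $846.96/yr
Annual escrow total = $21,698.88
Monthly escrow = $21,698.88 / 12 = $1,808.24
Required cushion = 2 × $1,808.24 = $3,616.48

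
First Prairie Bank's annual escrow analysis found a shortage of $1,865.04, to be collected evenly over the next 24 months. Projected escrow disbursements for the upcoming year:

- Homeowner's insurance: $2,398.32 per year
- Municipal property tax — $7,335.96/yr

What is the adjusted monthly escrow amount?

$888.90

Homeowner's insurance — $2,398.32 per year
Municipal property tax — $7,335.96 per year
Total annual escrow = $9,734.28
Monthly = $9,734.28 ÷ 12 = $811.19
Monthly shortage recovery: $1,865.04 / 24 = $77.71
New monthly escrow = $811.19 + $77.71 = $888.90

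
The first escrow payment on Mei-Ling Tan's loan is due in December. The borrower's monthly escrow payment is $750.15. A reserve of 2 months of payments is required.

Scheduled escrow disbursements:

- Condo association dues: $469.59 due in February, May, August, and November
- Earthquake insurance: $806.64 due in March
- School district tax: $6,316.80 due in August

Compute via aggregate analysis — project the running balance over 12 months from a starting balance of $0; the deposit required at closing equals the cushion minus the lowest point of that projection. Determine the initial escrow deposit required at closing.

Cushion = 2 × $750.15 = $1,500.30
Trial balance (start $0, +$750.15 each month, − disbursements):
  Dec: +$750.15 → $750.15
  Jan: +$750.15 → $1,500.30
  Feb: +$750.15 − $469.59 → $1,780.86
  Mar: +$750.15 − $806.64 → $1,724.37
  Apr: +$750.15 → $2,474.52
  May: +$750.15 − $469.59 → $2,755.08
  Jun: +$750.15 → $3,505.23
  Jul: +$750.15 → $4,255.38
  Aug: +$750.15 − $6,786.39 → -$1,780.86
  Sep: +$750.15 → -$1,030.71
  Oct: +$750.15 → -$280.56
  Nov: +$750.15 − $469.59 → $0.00
Lowest trial balance = -$1,780.86 (Aug)
Initial deposit = cushion − low point = $1,500.30 − (-$1,780.86) = $3,281.16

$3,281.16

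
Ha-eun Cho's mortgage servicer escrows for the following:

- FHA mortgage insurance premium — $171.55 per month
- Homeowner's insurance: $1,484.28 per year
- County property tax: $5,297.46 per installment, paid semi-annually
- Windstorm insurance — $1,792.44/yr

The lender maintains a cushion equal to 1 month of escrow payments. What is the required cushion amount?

$1,327.52

FHA mortgage insurance premium: $171.55 × 12 = $2,058.60
Homeowner's insurance: $1,484.28
County property tax: $5,297.46 × 2 = $10,594.92
Windstorm insurance: $1,792.44
Combined annual = $15,930.24
Per month = $15,930.24 ÷ 12 = $1,327.52
Cushion = 1 × $1,327.52 = $1,327.52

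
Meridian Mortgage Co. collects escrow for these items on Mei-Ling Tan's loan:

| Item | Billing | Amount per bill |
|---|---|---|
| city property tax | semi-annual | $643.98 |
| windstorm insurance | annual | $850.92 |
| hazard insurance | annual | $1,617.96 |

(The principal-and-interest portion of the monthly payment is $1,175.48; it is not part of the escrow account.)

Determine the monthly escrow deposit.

$313.07

City property tax = $643.98 × 2 = $1,287.96 annually
Windstorm insurance = $850.92 annually
Hazard insurance = $1,617.96 annually
Total per year = $1,287.96 + $850.92 + $1,617.96 = $3,756.84
Per month = $3,756.84 ÷ 12 = $313.07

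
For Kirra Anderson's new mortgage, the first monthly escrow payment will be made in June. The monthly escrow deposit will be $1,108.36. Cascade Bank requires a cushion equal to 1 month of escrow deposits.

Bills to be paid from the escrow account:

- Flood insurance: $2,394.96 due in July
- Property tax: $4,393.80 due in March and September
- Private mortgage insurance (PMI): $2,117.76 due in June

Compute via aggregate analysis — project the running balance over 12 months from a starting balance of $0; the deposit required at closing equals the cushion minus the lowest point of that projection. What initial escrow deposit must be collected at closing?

$5,581.44

Cushion = 1 × $1,108.36 = $1,108.36
Trial balance (start $0, +$1,108.36 each month, − disbursements):
  Jun: +$1,108.36 − $2,117.76 → -$1,009.40
  Jul: +$1,108.36 − $2,394.96 → -$2,296.00
  Aug: +$1,108.36 → -$1,187.64
  Sep: +$1,108.36 − $4,393.80 → -$4,473.08
  Oct: +$1,108.36 → -$3,364.72
  Nov: +$1,108.36 → -$2,256.36
  Dec: +$1,108.36 → -$1,148.00
  Jan: +$1,108.36 → -$39.64
  Feb: +$1,108.36 → $1,068.72
  Mar: +$1,108.36 − $4,393.80 → -$2,216.72
  Apr: +$1,108.36 → -$1,108.36
  May: +$1,108.36 → $0.00
Lowest trial balance = -$4,473.08 (Sep)
Initial deposit = cushion − low point = $1,108.36 − (-$4,473.08) = $5,581.44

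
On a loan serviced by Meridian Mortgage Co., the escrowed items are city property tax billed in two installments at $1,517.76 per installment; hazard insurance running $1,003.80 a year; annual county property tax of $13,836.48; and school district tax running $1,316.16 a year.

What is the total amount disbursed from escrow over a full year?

$19,191.96

City property tax = $1,517.76 × 2 = $3,035.52 per year
Hazard insurance = $1,003.80 per year
County property tax = $13,836.48 per year
School district tax = $1,316.16 per year
Annual escrow total = $19,191.96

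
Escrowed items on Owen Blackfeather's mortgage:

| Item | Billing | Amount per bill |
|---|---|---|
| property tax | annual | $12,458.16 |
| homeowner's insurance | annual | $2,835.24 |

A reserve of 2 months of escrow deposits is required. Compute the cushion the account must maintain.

$2,548.90

Property tax — $12,458.16 per year
Homeowner's insurance — $2,835.24 per year
Combined annual = $12,458.16 + $2,835.24 = $15,293.40
Per month = $15,293.40 / 12 = $1,274.45
Required cushion = 2 × $1,274.45 = $2,548.90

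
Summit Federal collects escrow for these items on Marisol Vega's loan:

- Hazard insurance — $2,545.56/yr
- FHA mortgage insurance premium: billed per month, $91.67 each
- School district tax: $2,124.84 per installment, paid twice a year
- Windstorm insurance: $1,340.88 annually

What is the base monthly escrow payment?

Hazard insurance: $2,545.56
FHA mortgage insurance premium: $91.67 × 12 = $1,100.04
School district tax: $2,124.84 × 2 = $4,249.68
Windstorm insurance: $1,340.88
Annual escrow total = $9,236.16
Monthly = $9,236.16 ÷ 12 = $769.68

$769.68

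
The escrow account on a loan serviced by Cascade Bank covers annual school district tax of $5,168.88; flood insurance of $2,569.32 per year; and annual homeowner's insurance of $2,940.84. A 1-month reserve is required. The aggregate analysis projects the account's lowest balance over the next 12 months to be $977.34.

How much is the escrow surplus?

School district tax: $5,168.88 annually
Flood insurance: $2,569.32 annually
Homeowner's insurance: $2,940.84 annually
Combined annual = $5,168.88 + $2,569.32 + $2,940.84 = $10,679.04
Per month = $10,679.04 ÷ 12 = $889.92
Required cushion = 1 × $889.92 = $889.92
Excess over cushion: $977.34 − $889.92 = $87.42

$87.42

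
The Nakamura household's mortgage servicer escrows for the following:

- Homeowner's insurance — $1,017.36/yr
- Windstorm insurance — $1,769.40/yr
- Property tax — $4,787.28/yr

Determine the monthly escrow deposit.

Homeowner's insurance — $1,017.36 per year
Windstorm insurance — $1,769.40 per year
Property tax — $4,787.28 per year
Total annual escrow = $1,017.36 + $1,769.40 + $4,787.28 = $7,574.04
Monthly = $7,574.04 ÷ 12 = $631.17

$631.17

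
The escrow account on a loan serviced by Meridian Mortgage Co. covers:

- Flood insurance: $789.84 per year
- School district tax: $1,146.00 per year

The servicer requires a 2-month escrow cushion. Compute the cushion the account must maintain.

Flood insurance: $789.84/yr
School district tax: $1,146.00/yr
Total annual escrow = $789.84 + $1,146.00 = $1,935.84
Monthly escrow = $1,935.84 ÷ 12 = $161.32
Required cushion = 2 × $161.32 = $322.64

$322.64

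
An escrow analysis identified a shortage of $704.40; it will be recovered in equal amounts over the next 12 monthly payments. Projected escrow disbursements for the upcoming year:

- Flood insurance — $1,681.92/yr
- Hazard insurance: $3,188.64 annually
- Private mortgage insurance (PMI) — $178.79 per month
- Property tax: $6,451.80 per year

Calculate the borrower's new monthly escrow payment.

Flood insurance = $1,681.92 per year
Hazard insurance = $3,188.64 per year
Private mortgage insurance (PMI) = $178.79 × 12 = $2,145.48 per year
Property tax = $6,451.80 per year
Combined annual = $13,467.84
Per month = $13,467.84 / 12 = $1,122.32
Monthly shortage recovery: $704.40 / 12 = $58.70
New monthly escrow = $1,122.32 + $58.70 = $1,181.02

$1,181.02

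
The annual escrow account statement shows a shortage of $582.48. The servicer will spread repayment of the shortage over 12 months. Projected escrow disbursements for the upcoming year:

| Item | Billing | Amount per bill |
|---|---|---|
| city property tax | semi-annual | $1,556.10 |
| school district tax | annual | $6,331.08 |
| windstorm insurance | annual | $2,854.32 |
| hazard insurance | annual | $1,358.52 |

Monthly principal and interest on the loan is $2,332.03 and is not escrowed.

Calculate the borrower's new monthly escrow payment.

$1,186.55

City property tax = $1,556.10 × 2 = $3,112.20/yr
School district tax = $6,331.08/yr
Windstorm insurance = $2,854.32/yr
Hazard insurance = $1,358.52/yr
Annual escrow total = $13,656.12
Monthly = $13,656.12 / 12 = $1,138.01
Monthly shortage recovery: $582.48 / 12 = $48.54
New monthly escrow = $1,138.01 + $48.54 = $1,186.55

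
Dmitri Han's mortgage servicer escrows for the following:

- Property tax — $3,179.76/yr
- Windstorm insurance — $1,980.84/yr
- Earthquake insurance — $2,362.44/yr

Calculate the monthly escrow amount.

Property tax — $3,179.76 annually
Windstorm insurance — $1,980.84 annually
Earthquake insurance — $2,362.44 annually
Total annual escrow = $3,179.76 + $1,980.84 + $2,362.44 = $7,523.04
Per month = $7,523.04 / 12 = $626.92

$626.92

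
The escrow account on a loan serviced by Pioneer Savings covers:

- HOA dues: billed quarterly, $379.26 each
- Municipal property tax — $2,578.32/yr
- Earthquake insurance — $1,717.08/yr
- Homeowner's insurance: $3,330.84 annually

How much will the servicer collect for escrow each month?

HOA dues: $379.26 × 4 = $1,517.04 per year
Municipal property tax: $2,578.32 per year
Earthquake insurance: $1,717.08 per year
Homeowner's insurance: $3,330.84 per year
Total annual escrow = $1,517.04 + $2,578.32 + $1,717.08 + $3,330.84 = $9,143.28
Monthly escrow = $9,143.28 / 12 = $761.94

$761.94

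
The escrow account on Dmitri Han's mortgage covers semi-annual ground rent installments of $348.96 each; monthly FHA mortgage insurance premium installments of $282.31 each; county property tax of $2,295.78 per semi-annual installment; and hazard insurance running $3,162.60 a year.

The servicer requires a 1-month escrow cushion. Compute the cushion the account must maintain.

Ground rent — $348.96 × 2 = $697.92
FHA mortgage insurance premium — $282.31 × 12 = $3,387.72
County property tax — $2,295.78 × 2 = $4,591.56
Hazard insurance — $3,162.60
Yearly total = $697.92 + $3,387.72 + $4,591.56 + $3,162.60 = $11,839.80
Monthly escrow = $11,839.80 ÷ 12 = $986.65
Cushion = 1 × $986.65 = $986.65

$986.65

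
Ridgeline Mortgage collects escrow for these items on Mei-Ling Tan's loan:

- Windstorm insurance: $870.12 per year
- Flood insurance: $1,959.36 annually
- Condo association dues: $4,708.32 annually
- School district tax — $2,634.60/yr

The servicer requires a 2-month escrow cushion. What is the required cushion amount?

Windstorm insurance = $870.12/yr
Flood insurance = $1,959.36/yr
Condo association dues = $4,708.32/yr
School district tax = $2,634.60/yr
Annual escrow total = $870.12 + $1,959.36 + $4,708.32 + $2,634.60 = $10,172.40
Monthly escrow = $10,172.40 / 12 = $847.70
Reserve = 2 × $847.70 = $1,695.40

$1,695.40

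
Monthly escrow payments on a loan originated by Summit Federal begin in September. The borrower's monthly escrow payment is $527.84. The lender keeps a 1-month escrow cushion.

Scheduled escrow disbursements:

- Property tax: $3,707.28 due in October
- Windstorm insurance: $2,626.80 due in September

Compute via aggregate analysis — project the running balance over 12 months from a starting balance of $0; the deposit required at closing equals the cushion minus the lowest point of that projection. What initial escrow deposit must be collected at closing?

$5,806.24

Cushion = 1 × $527.84 = $527.84
Trial balance (start $0, +$527.84 each month, − disbursements):
  Sep: +$527.84 − $2,626.80 → -$2,098.96
  Oct: +$527.84 − $3,707.28 → -$5,278.40
  Nov: +$527.84 → -$4,750.56
  Dec: +$527.84 → -$4,222.72
  Jan: +$527.84 → -$3,694.88
  Feb: +$527.84 → -$3,167.04
  Mar: +$527.84 → -$2,639.20
  Apr: +$527.84 → -$2,111.36
  May: +$527.84 → -$1,583.52
  Jun: +$527.84 → -$1,055.68
  Jul: +$527.84 → -$527.84
  Aug: +$527.84 → $0.00
Lowest trial balance = -$5,278.40 (Oct)
Initial deposit = cushion − low point = $527.84 − (-$5,278.40) = $5,806.24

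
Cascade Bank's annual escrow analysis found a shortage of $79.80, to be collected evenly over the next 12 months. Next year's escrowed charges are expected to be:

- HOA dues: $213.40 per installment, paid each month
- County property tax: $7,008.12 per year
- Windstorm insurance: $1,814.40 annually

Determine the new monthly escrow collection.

$955.26

HOA dues — $213.40 × 12 = $2,560.80/yr
County property tax — $7,008.12/yr
Windstorm insurance — $1,814.40/yr
Yearly total = $2,560.80 + $7,008.12 + $1,814.40 = $11,383.32
Monthly escrow = $11,383.32 ÷ 12 = $948.61
Shortage per month = $79.80 / 12 = $6.65
New monthly escrow = $948.61 + $6.65 = $955.26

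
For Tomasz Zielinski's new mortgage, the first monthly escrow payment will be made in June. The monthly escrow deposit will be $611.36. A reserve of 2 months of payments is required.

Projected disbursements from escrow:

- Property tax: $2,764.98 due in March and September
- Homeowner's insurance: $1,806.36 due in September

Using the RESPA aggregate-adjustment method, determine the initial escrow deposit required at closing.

$3,348.62

Cushion = 2 × $611.36 = $1,222.72
Trial balance (start $0, +$611.36 each month, − disbursements):
  Jun: +$611.36 → $611.36
  Jul: +$611.36 → $1,222.72
  Aug: +$611.36 → $1,834.08
  Sep: +$611.36 − $4,571.34 → -$2,125.90
  Oct: +$611.36 → -$1,514.54
  Nov: +$611.36 → -$903.18
  Dec: +$611.36 → -$291.82
  Jan: +$611.36 → $319.54
  Feb: +$611.36 → $930.90
  Mar: +$611.36 − $2,764.98 → -$1,222.72
  Apr: +$611.36 → -$611.36
  May: +$611.36 → $0.00
Lowest trial balance = -$2,125.90 (Sep)
Initial deposit = cushion − low point = $1,222.72 − (-$2,125.90) = $3,348.62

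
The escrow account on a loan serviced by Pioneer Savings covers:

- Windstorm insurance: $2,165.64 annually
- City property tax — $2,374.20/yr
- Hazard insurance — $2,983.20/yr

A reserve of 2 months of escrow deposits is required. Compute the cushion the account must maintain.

$1,253.84

Windstorm insurance = $2,165.64 per year
City property tax = $2,374.20 per year
Hazard insurance = $2,983.20 per year
Combined annual = $7,523.04
Monthly = $7,523.04 ÷ 12 = $626.92
Cushion = 2 × $626.92 = $1,253.84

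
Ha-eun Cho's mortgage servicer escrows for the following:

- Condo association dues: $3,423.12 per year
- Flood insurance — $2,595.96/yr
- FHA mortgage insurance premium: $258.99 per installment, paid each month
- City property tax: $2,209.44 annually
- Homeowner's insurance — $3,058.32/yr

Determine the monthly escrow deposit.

Condo association dues = $3,423.12 annually
Flood insurance = $2,595.96 annually
FHA mortgage insurance premium = $258.99 × 12 = $3,107.88 annually
City property tax = $2,209.44 annually
Homeowner's insurance = $3,058.32 annually
Combined annual = $3,423.12 + $2,595.96 + $3,107.88 + $2,209.44 + $3,058.32 = $14,394.72
Monthly = $14,394.72 / 12 = $1,199.56

$1,199.56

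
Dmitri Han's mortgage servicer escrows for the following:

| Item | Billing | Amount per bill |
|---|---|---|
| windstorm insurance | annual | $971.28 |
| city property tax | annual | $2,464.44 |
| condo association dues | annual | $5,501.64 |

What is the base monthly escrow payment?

$744.78

Windstorm insurance — $971.28/yr
City property tax — $2,464.44/yr
Condo association dues — $5,501.64/yr
Total annual escrow = $8,937.36
Base monthly escrow = $8,937.36 ÷ 12 = $744.78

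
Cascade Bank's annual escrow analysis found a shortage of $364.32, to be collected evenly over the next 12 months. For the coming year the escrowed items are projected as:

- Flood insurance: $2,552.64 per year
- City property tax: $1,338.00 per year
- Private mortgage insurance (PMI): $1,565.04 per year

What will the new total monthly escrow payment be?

$485.00

Flood insurance: $2,552.64/yr
City property tax: $1,338.00/yr
Private mortgage insurance (PMI): $1,565.04/yr
Combined annual = $2,552.64 + $1,338.00 + $1,565.04 = $5,455.68
Monthly = $5,455.68 / 12 = $454.64
Shortage spread = $364.32 ÷ 12 = $30.36/mo
Adjusted monthly = $454.64 + $30.36 = $485.00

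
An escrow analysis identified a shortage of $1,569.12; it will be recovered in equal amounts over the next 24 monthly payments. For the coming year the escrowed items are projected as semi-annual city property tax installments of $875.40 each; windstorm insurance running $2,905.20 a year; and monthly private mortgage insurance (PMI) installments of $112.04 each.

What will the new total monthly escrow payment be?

$565.42

City property tax = $875.40 × 2 = $1,750.80/yr
Windstorm insurance = $2,905.20/yr
Private mortgage insurance (PMI) = $112.04 × 12 = $1,344.48/yr
Combined annual = $1,750.80 + $2,905.20 + $1,344.48 = $6,000.48
Monthly escrow = $6,000.48 / 12 = $500.04
Monthly shortage recovery: $1,569.12 / 24 = $65.38
New monthly escrow = $500.04 + $65.38 = $565.42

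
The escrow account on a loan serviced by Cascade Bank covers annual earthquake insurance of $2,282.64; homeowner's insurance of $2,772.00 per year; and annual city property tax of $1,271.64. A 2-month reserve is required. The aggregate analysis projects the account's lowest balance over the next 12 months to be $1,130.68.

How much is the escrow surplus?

Earthquake insurance: $2,282.64 annually
Homeowner's insurance: $2,772.00 annually
City property tax: $1,271.64 annually
Annual escrow total = $6,326.28
Monthly escrow = $6,326.28 / 12 = $527.19
Cushion = 2 × $527.19 = $1,054.38
Excess over cushion: $1,130.68 − $1,054.38 = $76.30

$76.30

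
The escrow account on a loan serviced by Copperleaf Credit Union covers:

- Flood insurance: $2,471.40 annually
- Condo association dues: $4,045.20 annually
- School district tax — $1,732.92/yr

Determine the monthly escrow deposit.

$687.46

Flood insurance = $2,471.40 per year
Condo association dues = $4,045.20 per year
School district tax = $1,732.92 per year
Total annual escrow = $8,249.52
Monthly escrow = $8,249.52 / 12 = $687.46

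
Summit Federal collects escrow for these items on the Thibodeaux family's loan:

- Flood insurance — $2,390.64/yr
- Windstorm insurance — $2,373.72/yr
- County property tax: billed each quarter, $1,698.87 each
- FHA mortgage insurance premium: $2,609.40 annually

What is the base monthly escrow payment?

Flood insurance — $2,390.64/yr
Windstorm insurance — $2,373.72/yr
County property tax — $1,698.87 × 4 = $6,795.48/yr
FHA mortgage insurance premium — $2,609.40/yr
Annual escrow total = $14,169.24
Base monthly escrow = $14,169.24 ÷ 12 = $1,180.77

$1,180.77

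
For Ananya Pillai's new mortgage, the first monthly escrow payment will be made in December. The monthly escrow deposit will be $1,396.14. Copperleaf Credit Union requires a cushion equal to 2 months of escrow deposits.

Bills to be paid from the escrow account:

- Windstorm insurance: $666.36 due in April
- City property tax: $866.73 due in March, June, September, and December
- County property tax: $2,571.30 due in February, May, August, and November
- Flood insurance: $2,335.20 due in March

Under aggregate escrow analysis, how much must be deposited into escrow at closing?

$4,293.06

Cushion = 2 × $1,396.14 = $2,792.28
Trial balance (start $0, +$1,396.14 each month, − disbursements):
  Dec: +$1,396.14 − $866.73 → $529.41
  Jan: +$1,396.14 → $1,925.55
  Feb: +$1,396.14 − $2,571.30 → $750.39
  Mar: +$1,396.14 − $3,201.93 → -$1,055.40
  Apr: +$1,396.14 − $666.36 → -$325.62
  May: +$1,396.14 − $2,571.30 → -$1,500.78
  Jun: +$1,396.14 − $866.73 → -$971.37
  Jul: +$1,396.14 → $424.77
  Aug: +$1,396.14 − $2,571.30 → -$750.39
  Sep: +$1,396.14 − $866.73 → -$220.98
  Oct: +$1,396.14 → $1,175.16
  Nov: +$1,396.14 − $2,571.30 → $0.00
Lowest trial balance = -$1,500.78 (May)
Initial deposit = cushion − low point = $2,792.28 − (-$1,500.78) = $4,293.06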